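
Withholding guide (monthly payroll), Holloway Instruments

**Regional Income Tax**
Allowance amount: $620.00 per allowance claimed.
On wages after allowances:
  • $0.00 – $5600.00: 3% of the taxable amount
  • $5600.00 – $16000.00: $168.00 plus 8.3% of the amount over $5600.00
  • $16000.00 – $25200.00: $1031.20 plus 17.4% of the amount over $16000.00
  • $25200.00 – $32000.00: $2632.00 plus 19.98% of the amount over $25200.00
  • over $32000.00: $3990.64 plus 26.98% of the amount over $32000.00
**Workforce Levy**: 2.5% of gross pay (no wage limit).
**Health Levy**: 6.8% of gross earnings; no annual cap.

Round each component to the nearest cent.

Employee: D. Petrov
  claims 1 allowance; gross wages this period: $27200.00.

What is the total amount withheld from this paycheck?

Regional Income Tax: taxable = $27200.00 − 1×$620.00 = $26580.00
  $2632.00 + 19.98% × ($26580.00 − $25200.00) = $2632.00 + 19.98% × $1380.00 = $2907.72
Workforce Levy: 2.5% × $27200.00 = $680.00
Health Levy: 6.8% × $27200.00 = $1849.60
Total: $2907.72 + $680.00 + $1849.60 = $5437.32

$5437.32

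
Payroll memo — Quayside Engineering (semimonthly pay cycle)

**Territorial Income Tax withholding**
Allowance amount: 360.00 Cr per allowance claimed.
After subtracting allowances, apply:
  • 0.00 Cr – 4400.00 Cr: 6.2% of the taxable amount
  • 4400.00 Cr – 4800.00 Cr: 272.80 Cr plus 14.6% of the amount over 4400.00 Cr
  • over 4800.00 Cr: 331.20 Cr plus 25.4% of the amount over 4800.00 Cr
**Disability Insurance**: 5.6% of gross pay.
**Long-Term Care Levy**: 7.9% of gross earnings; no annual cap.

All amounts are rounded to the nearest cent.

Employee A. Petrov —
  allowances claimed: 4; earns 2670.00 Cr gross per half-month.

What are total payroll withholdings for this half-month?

436.71 Cr

Territorial Income Tax: taxable = 2670.00 Cr − 4×360.00 Cr = 1230.00 Cr
  6.2% × 1230.00 Cr = 76.26 Cr
Disability Insurance: 5.6% × 2670.00 Cr = 149.52 Cr
Long-Term Care Levy: 7.9% × 2670.00 Cr = 210.93 Cr
Total: 76.26 Cr + 149.52 Cr + 210.93 Cr = 436.71 Cr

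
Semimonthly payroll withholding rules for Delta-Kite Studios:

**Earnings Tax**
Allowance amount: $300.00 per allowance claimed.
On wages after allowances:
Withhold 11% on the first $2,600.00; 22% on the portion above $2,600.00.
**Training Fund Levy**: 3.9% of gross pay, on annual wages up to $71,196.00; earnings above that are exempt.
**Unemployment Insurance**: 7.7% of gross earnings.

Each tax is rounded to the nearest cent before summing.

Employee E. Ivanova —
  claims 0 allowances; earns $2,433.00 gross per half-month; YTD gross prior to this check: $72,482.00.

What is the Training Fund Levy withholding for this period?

Training Fund Levy: YTD $72,482.00 ≥ cap $71,196.00 → $0.00

$0.00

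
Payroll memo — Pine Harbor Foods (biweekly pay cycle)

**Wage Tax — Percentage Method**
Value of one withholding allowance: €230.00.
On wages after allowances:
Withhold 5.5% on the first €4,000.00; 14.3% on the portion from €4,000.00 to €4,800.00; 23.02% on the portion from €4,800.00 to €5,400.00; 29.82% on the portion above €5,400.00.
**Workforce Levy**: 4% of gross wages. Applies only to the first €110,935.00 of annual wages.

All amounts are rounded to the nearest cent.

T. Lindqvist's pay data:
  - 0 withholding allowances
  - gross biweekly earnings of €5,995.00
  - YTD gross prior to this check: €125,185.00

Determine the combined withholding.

Wage Tax: taxable = €5,995.00
  €472.52 + 29.82% × (€5,995.00 − €5,400.00) = €472.52 + 29.82% × €595.00 = €649.95
Workforce Levy: YTD €125,185.00 ≥ cap €110,935.00 → €0.00
Total: €649.95 + €0.00 = €649.95

€649.95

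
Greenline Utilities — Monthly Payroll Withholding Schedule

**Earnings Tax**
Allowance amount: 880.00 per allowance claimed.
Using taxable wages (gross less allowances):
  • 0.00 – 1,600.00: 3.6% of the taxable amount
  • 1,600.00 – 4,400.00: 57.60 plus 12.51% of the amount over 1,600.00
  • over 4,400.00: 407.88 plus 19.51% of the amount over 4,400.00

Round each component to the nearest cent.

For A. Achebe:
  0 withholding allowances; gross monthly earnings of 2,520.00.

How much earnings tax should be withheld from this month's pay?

172.69

Earnings Tax: taxable = 2,520.00
  57.60 + 12.51% × (2,520.00 − 1,600.00) = 57.60 + 12.51% × 920.00 = 172.69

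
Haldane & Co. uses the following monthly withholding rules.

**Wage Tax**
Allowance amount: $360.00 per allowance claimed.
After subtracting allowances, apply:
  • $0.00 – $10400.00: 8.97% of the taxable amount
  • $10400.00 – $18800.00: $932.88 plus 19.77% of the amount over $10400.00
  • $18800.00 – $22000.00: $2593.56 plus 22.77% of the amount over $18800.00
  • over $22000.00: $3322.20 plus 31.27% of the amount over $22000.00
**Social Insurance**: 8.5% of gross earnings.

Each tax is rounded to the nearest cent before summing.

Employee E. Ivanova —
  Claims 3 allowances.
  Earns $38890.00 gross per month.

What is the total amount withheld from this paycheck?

Wage Tax: taxable = $38890.00 − 3×$360.00 = $37810.00
  $3322.20 + 31.27% × ($37810.00 − $22000.00) = $3322.20 + 31.27% × $15810.00 = $8265.99
Social Insurance: 8.5% × $38890.00 = $3305.65
Total: $8265.99 + $3305.65 = $11571.64

$11571.64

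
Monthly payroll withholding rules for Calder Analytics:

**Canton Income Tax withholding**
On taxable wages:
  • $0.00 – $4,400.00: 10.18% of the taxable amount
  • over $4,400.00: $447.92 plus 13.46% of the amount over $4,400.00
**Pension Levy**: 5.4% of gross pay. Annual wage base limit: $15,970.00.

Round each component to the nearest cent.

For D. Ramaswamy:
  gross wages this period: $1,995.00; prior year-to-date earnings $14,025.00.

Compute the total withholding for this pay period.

$308.12

Canton Income Tax: taxable = $1,995.00
  10.18% × $1,995.00 = $203.09
Pension Levy: cap $15,970.00 − YTD $14,025.00 = $1,945.00 subject; 5.4% × $1,945.00 = $105.03
Total: $203.09 + $105.03 = $308.12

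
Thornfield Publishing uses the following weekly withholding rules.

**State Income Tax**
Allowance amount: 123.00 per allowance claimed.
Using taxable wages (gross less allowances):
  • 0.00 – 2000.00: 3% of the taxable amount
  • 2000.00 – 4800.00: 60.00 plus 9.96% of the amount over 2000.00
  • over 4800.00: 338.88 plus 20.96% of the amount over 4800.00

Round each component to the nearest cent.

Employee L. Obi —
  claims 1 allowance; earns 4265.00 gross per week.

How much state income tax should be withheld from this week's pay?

State Income Tax: taxable = 4265.00 − 1×123.00 = 4142.00
  60.00 + 9.96% × (4142.00 − 2000.00) = 60.00 + 9.96% × 2142.00 = 273.34

273.34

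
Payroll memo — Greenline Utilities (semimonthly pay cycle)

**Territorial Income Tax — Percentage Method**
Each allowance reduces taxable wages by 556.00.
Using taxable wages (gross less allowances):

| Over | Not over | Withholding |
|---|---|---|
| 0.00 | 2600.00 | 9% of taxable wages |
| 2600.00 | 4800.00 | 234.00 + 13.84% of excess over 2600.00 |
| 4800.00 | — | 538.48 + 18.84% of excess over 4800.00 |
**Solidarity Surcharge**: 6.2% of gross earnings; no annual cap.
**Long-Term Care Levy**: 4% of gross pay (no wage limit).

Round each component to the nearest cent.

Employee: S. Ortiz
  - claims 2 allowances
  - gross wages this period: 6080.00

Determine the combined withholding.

1190.29

Territorial Income Tax: taxable = 6080.00 − 2×556.00 = 4968.00
  538.48 + 18.84% × (4968.00 − 4800.00) = 538.48 + 18.84% × 168.00 = 570.13
Solidarity Surcharge: 6.2% × 6080.00 = 376.96
Long-Term Care Levy: 4% × 6080.00 = 243.20
Total: 570.13 + 376.96 + 243.20 = 1190.29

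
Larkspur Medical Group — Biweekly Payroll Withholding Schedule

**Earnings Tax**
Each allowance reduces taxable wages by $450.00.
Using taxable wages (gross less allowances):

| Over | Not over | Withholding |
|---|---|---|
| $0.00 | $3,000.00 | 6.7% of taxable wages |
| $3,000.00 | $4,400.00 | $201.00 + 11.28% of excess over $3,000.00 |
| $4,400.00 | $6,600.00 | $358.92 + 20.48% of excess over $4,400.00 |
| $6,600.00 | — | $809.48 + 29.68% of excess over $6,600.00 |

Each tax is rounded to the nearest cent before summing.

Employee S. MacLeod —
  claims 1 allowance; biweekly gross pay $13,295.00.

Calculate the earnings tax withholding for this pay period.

$2,663.00

Earnings Tax: taxable = $13,295.00 − 1×$450.00 = $12,845.00
  $809.48 + 29.68% × ($12,845.00 − $6,600.00) = $809.48 + 29.68% × $6,245.00 = $2,663.00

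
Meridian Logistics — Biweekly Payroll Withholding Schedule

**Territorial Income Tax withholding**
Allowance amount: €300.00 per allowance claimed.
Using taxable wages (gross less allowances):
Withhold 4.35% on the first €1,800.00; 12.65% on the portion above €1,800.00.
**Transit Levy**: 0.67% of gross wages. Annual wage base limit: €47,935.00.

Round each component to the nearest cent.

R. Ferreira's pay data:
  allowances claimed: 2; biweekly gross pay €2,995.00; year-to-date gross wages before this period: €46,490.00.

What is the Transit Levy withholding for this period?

Transit Levy: cap €47,935.00 − YTD €46,490.00 = €1,445.00 subject; 0.67% × €1,445.00 = €9.68

€9.68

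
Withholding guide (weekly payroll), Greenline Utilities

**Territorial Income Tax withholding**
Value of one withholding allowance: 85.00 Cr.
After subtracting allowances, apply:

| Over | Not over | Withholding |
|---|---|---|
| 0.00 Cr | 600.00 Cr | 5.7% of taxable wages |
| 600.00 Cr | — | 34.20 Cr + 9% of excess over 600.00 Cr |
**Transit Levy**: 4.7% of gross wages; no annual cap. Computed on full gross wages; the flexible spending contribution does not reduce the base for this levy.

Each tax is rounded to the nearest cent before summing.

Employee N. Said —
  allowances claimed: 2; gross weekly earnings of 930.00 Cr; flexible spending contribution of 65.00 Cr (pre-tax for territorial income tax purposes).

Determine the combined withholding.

Territorial Income Tax: taxable = 930.00 Cr − 65.00 Cr − 2×85.00 Cr = 695.00 Cr
  34.20 Cr + 9% × (695.00 Cr − 600.00 Cr) = 34.20 Cr + 9% × 95.00 Cr = 42.75 Cr
Transit Levy: 4.7% × 930.00 Cr = 43.71 Cr
Total: 42.75 Cr + 43.71 Cr = 86.46 Cr

86.46 Cr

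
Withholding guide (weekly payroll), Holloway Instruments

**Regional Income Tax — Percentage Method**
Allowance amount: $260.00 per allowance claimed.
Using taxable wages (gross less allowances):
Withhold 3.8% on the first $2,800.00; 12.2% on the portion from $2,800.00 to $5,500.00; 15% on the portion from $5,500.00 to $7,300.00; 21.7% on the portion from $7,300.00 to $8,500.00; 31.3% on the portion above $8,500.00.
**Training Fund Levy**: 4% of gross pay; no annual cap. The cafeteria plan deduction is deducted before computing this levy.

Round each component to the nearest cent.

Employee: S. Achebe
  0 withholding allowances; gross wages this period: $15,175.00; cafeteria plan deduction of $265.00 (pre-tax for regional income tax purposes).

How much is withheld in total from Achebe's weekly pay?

Regional Income Tax: taxable = $15,175.00 − $265.00 = $14,910.00
  $966.20 + 31.3% × ($14,910.00 − $8,500.00) = $966.20 + 31.3% × $6,410.00 = $2,972.53
Training Fund Levy: 4% × $14,910.00 = $596.40
Total: $2,972.53 + $596.40 = $3,568.93

$3,568.93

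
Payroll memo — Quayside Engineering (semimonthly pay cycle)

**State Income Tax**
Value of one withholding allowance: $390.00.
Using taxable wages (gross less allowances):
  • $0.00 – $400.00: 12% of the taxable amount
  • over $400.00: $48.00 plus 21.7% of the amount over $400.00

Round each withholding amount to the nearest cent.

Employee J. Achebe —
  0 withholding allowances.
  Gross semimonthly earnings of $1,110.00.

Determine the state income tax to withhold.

State Income Tax: taxable = $1,110.00
  $48.00 + 21.7% × ($1,110.00 − $400.00) = $48.00 + 21.7% × $710.00 = $202.07

$202.07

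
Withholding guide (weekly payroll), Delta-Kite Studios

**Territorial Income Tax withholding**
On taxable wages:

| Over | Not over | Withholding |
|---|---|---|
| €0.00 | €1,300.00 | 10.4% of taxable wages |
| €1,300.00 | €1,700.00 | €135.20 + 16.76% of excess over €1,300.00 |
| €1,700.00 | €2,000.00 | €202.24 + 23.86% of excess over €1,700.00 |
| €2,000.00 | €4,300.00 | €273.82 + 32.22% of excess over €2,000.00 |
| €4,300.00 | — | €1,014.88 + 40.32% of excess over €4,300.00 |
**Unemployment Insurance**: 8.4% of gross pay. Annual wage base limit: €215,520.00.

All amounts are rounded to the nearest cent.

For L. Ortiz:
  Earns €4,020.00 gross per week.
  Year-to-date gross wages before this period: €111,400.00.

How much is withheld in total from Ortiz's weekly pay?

Territorial Income Tax: taxable = €4,020.00
  €273.82 + 32.22% × (€4,020.00 − €2,000.00) = €273.82 + 32.22% × €2,020.00 = €924.66
Unemployment Insurance: 8.4% × €4,020.00 = €337.68
Total: €924.66 + €337.68 = €1,262.34

€1,262.34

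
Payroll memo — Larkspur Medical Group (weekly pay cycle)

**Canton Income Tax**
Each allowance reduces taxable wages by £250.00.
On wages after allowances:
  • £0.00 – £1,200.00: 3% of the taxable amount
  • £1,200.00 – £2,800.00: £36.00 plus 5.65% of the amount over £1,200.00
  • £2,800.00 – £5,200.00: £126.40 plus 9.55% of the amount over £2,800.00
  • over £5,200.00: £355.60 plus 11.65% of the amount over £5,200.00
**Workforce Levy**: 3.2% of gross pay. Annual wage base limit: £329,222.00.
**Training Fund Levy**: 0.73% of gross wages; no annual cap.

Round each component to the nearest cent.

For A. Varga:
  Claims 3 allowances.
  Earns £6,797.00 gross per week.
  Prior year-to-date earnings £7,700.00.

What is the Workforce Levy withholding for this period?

Workforce Levy: 3.2% × £6,797.00 = £217.50

£217.50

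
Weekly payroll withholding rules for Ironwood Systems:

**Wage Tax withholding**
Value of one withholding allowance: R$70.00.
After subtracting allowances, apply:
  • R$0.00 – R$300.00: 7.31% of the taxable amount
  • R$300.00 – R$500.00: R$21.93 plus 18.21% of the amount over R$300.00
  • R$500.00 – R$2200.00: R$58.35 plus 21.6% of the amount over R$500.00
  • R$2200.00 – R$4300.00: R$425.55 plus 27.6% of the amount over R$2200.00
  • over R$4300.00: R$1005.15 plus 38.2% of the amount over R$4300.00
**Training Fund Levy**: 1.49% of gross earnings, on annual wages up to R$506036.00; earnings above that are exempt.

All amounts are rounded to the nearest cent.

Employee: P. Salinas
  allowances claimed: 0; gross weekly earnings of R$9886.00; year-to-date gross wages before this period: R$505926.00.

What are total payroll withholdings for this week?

R$3140.64

Wage Tax: taxable = R$9886.00
  R$1005.15 + 38.2% × (R$9886.00 − R$4300.00) = R$1005.15 + 38.2% × R$5586.00 = R$3139.00
Training Fund Levy: cap R$506036.00 − YTD R$505926.00 = R$110.00 subject; 1.49% × R$110.00 = R$1.64
Total: R$3139.00 + R$1.64 = R$3140.64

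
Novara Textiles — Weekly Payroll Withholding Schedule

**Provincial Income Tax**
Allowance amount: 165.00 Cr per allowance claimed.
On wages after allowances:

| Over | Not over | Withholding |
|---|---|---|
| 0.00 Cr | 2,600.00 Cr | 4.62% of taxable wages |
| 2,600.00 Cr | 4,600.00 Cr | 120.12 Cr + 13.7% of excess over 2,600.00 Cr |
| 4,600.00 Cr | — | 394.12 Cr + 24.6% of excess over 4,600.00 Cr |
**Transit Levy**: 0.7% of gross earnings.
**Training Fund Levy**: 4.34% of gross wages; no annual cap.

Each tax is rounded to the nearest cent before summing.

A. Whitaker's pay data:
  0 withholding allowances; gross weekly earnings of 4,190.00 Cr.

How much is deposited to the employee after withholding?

3,640.87 Cr

Provincial Income Tax: taxable = 4,190.00 Cr
  120.12 Cr + 13.7% × (4,190.00 Cr − 2,600.00 Cr) = 120.12 Cr + 13.7% × 1,590.00 Cr = 337.95 Cr
Transit Levy: 0.7% × 4,190.00 Cr = 29.33 Cr
Training Fund Levy: 4.34% × 4,190.00 Cr = 181.85 Cr
Total withheld: 337.95 Cr + 29.33 Cr + 181.85 Cr = 549.13 Cr
Net pay: 4,190.00 Cr − 549.13 Cr = 3,640.87 Cr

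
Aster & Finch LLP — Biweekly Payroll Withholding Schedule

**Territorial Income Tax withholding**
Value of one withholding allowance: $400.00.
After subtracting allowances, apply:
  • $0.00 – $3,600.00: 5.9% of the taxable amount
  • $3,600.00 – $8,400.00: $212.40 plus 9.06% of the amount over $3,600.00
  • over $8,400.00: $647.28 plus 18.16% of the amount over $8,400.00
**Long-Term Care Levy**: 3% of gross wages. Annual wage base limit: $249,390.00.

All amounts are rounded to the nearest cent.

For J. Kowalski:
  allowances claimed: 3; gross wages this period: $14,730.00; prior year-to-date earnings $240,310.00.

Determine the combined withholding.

$1,851.29

Territorial Income Tax: taxable = $14,730.00 − 3×$400.00 = $13,530.00
  $647.28 + 18.16% × ($13,530.00 − $8,400.00) = $647.28 + 18.16% × $5,130.00 = $1,578.89
Long-Term Care Levy: cap $249,390.00 − YTD $240,310.00 = $9,080.00 subject; 3% × $9,080.00 = $272.40
Total: $1,578.89 + $272.40 = $1,851.29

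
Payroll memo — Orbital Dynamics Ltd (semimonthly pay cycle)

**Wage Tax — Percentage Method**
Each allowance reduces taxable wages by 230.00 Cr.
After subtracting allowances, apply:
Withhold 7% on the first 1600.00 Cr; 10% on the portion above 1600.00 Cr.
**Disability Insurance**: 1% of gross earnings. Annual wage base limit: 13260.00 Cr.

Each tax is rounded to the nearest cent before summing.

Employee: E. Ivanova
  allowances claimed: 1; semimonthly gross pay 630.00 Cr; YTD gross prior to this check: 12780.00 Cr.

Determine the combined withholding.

Wage Tax: taxable = 630.00 Cr − 1×230.00 Cr = 400.00 Cr
  7% × 400.00 Cr = 28.00 Cr
Disability Insurance: cap 13260.00 Cr − YTD 12780.00 Cr = 480.00 Cr subject; 1% × 480.00 Cr = 4.80 Cr
Total: 28.00 Cr + 4.80 Cr = 32.80 Cr

32.80 Cr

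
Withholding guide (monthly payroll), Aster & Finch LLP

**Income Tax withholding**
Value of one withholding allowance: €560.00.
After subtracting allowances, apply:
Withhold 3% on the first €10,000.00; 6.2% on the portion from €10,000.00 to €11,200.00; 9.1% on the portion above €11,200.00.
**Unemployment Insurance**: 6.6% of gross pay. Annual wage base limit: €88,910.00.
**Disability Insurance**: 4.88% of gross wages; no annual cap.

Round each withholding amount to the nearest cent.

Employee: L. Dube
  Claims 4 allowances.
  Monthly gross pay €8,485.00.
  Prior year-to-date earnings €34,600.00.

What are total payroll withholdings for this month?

€1,161.43

Income Tax: taxable = €8,485.00 − 4×€560.00 = €6,245.00
  3% × €6,245.00 = €187.35
Unemployment Insurance: 6.6% × €8,485.00 = €560.01
Disability Insurance: 4.88% × €8,485.00 = €414.07
Total: €187.35 + €560.01 + €414.07 = €1,161.43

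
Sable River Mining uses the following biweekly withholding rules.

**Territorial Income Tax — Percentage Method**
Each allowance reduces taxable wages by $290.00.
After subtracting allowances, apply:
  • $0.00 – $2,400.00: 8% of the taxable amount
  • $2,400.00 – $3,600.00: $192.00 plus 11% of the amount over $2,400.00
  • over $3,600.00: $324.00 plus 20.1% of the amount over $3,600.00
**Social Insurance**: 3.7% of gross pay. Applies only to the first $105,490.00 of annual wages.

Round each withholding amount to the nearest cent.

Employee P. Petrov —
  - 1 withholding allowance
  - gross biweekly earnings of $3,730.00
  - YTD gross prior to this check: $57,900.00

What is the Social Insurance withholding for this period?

Social Insurance: 3.7% × $3,730.00 = $138.01

$138.01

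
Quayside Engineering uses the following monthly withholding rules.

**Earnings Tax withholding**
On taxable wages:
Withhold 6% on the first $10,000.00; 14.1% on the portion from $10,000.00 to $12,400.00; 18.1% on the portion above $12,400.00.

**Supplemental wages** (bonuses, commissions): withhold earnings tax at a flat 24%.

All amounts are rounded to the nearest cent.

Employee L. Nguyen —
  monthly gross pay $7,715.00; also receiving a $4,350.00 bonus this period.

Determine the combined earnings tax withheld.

$1,506.90

Earnings Tax: taxable = $7,715.00
  6% × $7,715.00 = $462.90
Supplemental (24% flat on bonus): 24% × $4,350.00 = $1,044.00
Total earnings tax: $462.90 + $1,044.00 = $1,506.90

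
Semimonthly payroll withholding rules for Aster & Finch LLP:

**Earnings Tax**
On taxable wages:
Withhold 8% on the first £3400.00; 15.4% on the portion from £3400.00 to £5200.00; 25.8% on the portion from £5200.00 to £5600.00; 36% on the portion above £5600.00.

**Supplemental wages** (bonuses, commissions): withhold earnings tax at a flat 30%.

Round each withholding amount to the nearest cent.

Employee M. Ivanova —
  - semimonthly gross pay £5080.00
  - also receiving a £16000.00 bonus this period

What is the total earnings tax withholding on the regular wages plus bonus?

Earnings Tax: taxable = £5080.00
  £272.00 + 15.4% × (£5080.00 − £3400.00) = £272.00 + 15.4% × £1680.00 = £530.72
Supplemental (30% flat on bonus): 30% × £16000.00 = £4800.00
Total earnings tax: £530.72 + £4800.00 = £5330.72

£5330.72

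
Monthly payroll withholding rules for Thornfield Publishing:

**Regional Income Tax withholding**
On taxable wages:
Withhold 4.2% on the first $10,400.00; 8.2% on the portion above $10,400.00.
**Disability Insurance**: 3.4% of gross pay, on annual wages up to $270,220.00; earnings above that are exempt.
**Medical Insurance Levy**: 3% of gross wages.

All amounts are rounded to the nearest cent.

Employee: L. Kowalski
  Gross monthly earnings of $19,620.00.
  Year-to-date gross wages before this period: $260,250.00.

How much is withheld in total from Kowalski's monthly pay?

$2,120.42

Regional Income Tax: taxable = $19,620.00
  $436.80 + 8.2% × ($19,620.00 − $10,400.00) = $436.80 + 8.2% × $9,220.00 = $1,192.84
Disability Insurance: cap $270,220.00 − YTD $260,250.00 = $9,970.00 subject; 3.4% × $9,970.00 = $338.98
Medical Insurance Levy: 3% × $19,620.00 = $588.60
Total: $1,192.84 + $338.98 + $588.60 = $2,120.42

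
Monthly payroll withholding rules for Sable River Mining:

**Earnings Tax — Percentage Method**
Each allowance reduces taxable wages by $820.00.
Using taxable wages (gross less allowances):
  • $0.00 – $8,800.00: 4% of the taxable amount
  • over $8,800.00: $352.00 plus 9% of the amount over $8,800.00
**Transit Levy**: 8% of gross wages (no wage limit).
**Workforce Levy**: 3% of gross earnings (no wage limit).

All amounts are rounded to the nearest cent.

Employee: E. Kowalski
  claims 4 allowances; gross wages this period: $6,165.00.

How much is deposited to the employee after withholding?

$5,371.45

Earnings Tax: taxable = $6,165.00 − 4×$820.00 = $2,885.00
  4% × $2,885.00 = $115.40
Transit Levy: 8% × $6,165.00 = $493.20
Workforce Levy: 3% × $6,165.00 = $184.95
Total withheld: $115.40 + $493.20 + $184.95 = $793.55
Net pay: $6,165.00 − $793.55 = $5,371.45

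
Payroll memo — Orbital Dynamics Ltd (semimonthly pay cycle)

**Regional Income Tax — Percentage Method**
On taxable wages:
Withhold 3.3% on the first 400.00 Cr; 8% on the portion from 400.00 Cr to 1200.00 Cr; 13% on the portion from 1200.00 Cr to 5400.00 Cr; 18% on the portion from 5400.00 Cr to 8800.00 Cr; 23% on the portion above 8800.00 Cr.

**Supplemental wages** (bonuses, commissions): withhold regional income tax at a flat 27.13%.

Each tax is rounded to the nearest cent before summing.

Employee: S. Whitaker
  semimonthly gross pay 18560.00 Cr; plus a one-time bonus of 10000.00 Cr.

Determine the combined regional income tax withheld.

Regional Income Tax: taxable = 18560.00 Cr
  1235.20 Cr + 23% × (18560.00 Cr − 8800.00 Cr) = 1235.20 Cr + 23% × 9760.00 Cr = 3480.00 Cr
Supplemental (27.13% flat on bonus): 27.13% × 10000.00 Cr = 2713.00 Cr
Total regional income tax: 3480.00 Cr + 2713.00 Cr = 6193.00 Cr

6193.00 Cr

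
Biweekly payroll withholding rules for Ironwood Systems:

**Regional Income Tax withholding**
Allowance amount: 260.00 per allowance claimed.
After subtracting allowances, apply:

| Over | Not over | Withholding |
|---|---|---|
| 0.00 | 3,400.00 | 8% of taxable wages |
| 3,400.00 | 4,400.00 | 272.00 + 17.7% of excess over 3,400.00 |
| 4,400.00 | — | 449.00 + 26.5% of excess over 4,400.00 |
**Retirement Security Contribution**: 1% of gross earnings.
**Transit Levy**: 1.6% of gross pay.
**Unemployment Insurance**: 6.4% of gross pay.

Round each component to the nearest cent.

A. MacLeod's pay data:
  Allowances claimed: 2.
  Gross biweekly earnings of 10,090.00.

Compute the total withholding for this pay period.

2,727.15

Regional Income Tax: taxable = 10,090.00 − 2×260.00 = 9,570.00
  449.00 + 26.5% × (9,570.00 − 4,400.00) = 449.00 + 26.5% × 5,170.00 = 1,819.05
Retirement Security Contribution: 1% × 10,090.00 = 100.90
Transit Levy: 1.6% × 10,090.00 = 161.44
Unemployment Insurance: 6.4% × 10,090.00 = 645.76
Total: 1,819.05 + 100.90 + 161.44 + 645.76 = 2,727.15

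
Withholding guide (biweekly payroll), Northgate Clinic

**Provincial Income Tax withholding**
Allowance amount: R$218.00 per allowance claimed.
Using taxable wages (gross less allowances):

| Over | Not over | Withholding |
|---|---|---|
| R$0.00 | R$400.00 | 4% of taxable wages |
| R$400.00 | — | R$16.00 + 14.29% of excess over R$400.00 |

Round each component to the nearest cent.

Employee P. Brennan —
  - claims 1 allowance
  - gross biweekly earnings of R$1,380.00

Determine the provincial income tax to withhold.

Provincial Income Tax: taxable = R$1,380.00 − 1×R$218.00 = R$1,162.00
  R$16.00 + 14.29% × (R$1,162.00 − R$400.00) = R$16.00 + 14.29% × R$762.00 = R$124.89

R$124.89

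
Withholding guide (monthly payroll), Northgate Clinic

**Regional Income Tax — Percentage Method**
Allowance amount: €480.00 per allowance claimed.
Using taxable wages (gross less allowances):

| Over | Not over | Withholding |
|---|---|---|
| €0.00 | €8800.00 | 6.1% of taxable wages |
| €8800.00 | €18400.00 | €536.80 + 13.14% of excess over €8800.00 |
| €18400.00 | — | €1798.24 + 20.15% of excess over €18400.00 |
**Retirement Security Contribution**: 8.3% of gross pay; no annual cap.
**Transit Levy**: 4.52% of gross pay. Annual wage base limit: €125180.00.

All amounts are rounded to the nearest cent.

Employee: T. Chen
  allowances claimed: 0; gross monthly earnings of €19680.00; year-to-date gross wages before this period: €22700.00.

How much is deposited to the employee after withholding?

Regional Income Tax: taxable = €19680.00
  €1798.24 + 20.15% × (€19680.00 − €18400.00) = €1798.24 + 20.15% × €1280.00 = €2056.16
Retirement Security Contribution: 8.3% × €19680.00 = €1633.44
Transit Levy: 4.52% × €19680.00 = €889.54
Total withheld: €2056.16 + €1633.44 + €889.54 = €4579.14
Net pay: €19680.00 − €4579.14 = €15100.86

€15100.86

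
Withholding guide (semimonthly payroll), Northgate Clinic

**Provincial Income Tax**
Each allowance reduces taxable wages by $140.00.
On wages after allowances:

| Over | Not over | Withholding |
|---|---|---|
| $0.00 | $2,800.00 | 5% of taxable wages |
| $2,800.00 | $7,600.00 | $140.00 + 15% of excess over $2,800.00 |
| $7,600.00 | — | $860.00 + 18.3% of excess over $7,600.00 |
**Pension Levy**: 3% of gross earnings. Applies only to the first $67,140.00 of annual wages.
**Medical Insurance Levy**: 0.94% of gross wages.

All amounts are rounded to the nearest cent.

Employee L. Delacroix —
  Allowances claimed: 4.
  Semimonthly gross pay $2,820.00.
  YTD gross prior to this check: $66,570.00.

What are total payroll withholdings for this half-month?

$156.61

Provincial Income Tax: taxable = $2,820.00 − 4×$140.00 = $2,260.00
  5% × $2,260.00 = $113.00
Pension Levy: cap $67,140.00 − YTD $66,570.00 = $570.00 subject; 3% × $570.00 = $17.10
Medical Insurance Levy: 0.94% × $2,820.00 = $26.51
Total: $113.00 + $17.10 + $26.51 = $156.61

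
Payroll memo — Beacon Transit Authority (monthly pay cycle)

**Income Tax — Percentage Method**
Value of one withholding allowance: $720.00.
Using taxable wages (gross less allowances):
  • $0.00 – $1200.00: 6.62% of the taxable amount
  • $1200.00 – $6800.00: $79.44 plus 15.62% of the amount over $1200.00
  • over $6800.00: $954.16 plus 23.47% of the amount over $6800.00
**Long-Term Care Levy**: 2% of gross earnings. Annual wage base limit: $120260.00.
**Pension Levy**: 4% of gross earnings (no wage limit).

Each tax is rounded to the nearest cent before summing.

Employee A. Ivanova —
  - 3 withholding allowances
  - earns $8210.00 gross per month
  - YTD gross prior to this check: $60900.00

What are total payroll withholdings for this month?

$1329.61

Income Tax: taxable = $8210.00 − 3×$720.00 = $6050.00
  $79.44 + 15.62% × ($6050.00 − $1200.00) = $79.44 + 15.62% × $4850.00 = $837.01
Long-Term Care Levy: 2% × $8210.00 = $164.20
Pension Levy: 4% × $8210.00 = $328.40
Total: $837.01 + $164.20 + $328.40 = $1329.61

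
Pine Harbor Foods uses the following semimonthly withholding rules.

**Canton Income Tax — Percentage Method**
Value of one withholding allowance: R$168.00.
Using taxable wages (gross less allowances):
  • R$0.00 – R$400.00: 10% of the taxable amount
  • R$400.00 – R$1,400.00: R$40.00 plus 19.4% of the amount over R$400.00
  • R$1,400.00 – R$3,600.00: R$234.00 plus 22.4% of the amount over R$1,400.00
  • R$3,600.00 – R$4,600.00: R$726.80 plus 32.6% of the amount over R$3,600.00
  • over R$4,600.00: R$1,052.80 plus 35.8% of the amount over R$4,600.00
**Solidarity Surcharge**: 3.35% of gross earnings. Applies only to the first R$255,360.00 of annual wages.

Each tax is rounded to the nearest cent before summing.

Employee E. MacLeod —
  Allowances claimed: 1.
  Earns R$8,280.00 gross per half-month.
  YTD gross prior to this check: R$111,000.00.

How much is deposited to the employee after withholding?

R$5,692.52

Canton Income Tax: taxable = R$8,280.00 − 1×R$168.00 = R$8,112.00
  R$1,052.80 + 35.8% × (R$8,112.00 − R$4,600.00) = R$1,052.80 + 35.8% × R$3,512.00 = R$2,310.10
Solidarity Surcharge: 3.35% × R$8,280.00 = R$277.38
Total withheld: R$2,310.10 + R$277.38 = R$2,587.48
Net pay: R$8,280.00 − R$2,587.48 = R$5,692.52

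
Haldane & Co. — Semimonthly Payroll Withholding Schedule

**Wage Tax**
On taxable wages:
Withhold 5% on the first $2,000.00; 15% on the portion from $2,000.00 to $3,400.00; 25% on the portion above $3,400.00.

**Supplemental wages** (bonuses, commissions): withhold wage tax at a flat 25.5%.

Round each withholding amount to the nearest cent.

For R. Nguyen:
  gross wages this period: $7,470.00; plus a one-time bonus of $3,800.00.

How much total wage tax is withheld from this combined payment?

Wage Tax: taxable = $7,470.00
  $310.00 + 25% × ($7,470.00 − $3,400.00) = $310.00 + 25% × $4,070.00 = $1,327.50
Supplemental (25.5% flat on bonus): 25.5% × $3,800.00 = $969.00
Total wage tax: $1,327.50 + $969.00 = $2,296.50

$2,296.50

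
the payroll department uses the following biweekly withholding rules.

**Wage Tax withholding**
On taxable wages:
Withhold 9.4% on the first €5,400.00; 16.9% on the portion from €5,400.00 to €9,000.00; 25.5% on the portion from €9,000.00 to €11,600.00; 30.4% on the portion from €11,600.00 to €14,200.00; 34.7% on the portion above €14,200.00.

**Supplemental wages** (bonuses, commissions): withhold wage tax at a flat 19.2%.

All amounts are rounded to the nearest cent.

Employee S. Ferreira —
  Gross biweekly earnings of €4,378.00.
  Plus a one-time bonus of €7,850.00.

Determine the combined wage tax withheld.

€1,918.73

Wage Tax: taxable = €4,378.00
  9.4% × €4,378.00 = €411.53
Supplemental (19.2% flat on bonus): 19.2% × €7,850.00 = €1,507.20
Total wage tax: €411.53 + €1,507.20 = €1,918.73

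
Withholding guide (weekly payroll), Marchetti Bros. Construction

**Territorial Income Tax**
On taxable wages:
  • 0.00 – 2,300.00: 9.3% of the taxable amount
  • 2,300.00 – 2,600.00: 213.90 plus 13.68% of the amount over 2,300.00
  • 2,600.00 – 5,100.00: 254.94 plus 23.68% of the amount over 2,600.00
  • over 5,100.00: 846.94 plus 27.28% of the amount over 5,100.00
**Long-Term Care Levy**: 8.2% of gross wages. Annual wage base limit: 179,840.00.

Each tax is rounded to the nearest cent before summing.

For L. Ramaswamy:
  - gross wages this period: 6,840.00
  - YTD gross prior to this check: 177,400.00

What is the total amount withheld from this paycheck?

1,521.69

Territorial Income Tax: taxable = 6,840.00
  846.94 + 27.28% × (6,840.00 − 5,100.00) = 846.94 + 27.28% × 1,740.00 = 1,321.61
Long-Term Care Levy: cap 179,840.00 − YTD 177,400.00 = 2,440.00 subject; 8.2% × 2,440.00 = 200.08
Total: 1,321.61 + 200.08 = 1,521.69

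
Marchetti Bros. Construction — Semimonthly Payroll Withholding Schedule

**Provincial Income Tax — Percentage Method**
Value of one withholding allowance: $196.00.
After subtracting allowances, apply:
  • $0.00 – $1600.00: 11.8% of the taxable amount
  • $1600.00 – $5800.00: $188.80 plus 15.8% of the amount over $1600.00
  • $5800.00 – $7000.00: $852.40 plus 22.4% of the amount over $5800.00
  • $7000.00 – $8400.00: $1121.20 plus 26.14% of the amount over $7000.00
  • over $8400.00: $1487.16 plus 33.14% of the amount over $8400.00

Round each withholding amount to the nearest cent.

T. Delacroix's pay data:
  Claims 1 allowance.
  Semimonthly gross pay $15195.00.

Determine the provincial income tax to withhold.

Provincial Income Tax: taxable = $15195.00 − 1×$196.00 = $14999.00
  $1487.16 + 33.14% × ($14999.00 − $8400.00) = $1487.16 + 33.14% × $6599.00 = $3674.07

$3674.07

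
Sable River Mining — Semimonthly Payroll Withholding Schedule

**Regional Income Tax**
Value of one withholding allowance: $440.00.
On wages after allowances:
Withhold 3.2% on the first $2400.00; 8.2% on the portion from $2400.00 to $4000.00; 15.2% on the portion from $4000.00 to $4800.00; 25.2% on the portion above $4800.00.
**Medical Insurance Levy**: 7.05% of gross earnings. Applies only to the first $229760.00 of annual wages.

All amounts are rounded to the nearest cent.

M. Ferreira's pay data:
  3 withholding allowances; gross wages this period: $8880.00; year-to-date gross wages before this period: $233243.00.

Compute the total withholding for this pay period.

$1025.12

Regional Income Tax: taxable = $8880.00 − 3×$440.00 = $7560.00
  $329.60 + 25.2% × ($7560.00 − $4800.00) = $329.60 + 25.2% × $2760.00 = $1025.12
Medical Insurance Levy: YTD $233243.00 ≥ cap $229760.00 → $0.00
Total: $1025.12 + $0.00 = $1025.12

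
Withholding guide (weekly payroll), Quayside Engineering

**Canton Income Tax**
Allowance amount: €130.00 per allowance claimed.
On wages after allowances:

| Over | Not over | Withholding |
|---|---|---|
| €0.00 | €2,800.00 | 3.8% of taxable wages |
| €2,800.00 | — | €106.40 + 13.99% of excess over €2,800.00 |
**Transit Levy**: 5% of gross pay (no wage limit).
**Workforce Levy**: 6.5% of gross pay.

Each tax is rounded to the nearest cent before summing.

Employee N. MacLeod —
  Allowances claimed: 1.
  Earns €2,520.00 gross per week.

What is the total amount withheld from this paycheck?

€380.62

Canton Income Tax: taxable = €2,520.00 − 1×€130.00 = €2,390.00
  3.8% × €2,390.00 = €90.82
Transit Levy: 5% × €2,520.00 = €126.00
Workforce Levy: 6.5% × €2,520.00 = €163.80
Total: €90.82 + €126.00 + €163.80 = €380.62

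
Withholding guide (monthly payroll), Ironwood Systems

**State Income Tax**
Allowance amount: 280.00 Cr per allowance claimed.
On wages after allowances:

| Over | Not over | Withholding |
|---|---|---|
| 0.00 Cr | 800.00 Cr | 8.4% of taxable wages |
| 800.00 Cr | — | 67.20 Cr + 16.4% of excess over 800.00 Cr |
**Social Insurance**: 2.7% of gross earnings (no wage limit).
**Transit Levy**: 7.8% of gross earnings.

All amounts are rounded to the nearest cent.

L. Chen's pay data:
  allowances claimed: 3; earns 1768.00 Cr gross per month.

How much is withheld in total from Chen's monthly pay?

State Income Tax: taxable = 1768.00 Cr − 3×280.00 Cr = 928.00 Cr
  67.20 Cr + 16.4% × (928.00 Cr − 800.00 Cr) = 67.20 Cr + 16.4% × 128.00 Cr = 88.19 Cr
Social Insurance: 2.7% × 1768.00 Cr = 47.74 Cr
Transit Levy: 7.8% × 1768.00 Cr = 137.90 Cr
Total: 88.19 Cr + 47.74 Cr + 137.90 Cr = 273.83 Cr

273.83 Cr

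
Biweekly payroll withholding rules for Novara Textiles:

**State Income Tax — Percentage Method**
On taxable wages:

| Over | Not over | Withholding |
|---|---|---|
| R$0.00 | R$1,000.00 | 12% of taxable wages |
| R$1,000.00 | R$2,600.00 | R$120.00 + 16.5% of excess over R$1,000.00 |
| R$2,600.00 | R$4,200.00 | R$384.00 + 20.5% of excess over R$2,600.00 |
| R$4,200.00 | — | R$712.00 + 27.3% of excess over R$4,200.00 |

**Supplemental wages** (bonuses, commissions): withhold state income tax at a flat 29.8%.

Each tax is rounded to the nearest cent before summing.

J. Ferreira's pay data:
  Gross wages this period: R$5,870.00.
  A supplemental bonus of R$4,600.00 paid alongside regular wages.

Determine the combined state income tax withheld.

State Income Tax: taxable = R$5,870.00
  R$712.00 + 27.3% × (R$5,870.00 − R$4,200.00) = R$712.00 + 27.3% × R$1,670.00 = R$1,167.91
Supplemental (29.8% flat on bonus): 29.8% × R$4,600.00 = R$1,370.80
Total state income tax: R$1,167.91 + R$1,370.80 = R$2,538.71

R$2,538.71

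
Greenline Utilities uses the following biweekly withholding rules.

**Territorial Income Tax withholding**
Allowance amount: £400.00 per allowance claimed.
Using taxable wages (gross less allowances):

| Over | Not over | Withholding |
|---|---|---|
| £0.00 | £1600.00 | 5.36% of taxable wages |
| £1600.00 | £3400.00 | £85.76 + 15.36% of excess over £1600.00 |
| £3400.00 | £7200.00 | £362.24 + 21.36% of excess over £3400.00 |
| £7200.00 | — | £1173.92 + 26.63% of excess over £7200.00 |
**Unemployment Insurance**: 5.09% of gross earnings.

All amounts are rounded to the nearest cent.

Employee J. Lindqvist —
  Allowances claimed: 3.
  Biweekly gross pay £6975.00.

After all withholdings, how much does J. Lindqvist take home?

£5750.43

Territorial Income Tax: taxable = £6975.00 − 3×£400.00 = £5775.00
  £362.24 + 21.36% × (£5775.00 − £3400.00) = £362.24 + 21.36% × £2375.00 = £869.54
Unemployment Insurance: 5.09% × £6975.00 = £355.03
Total withheld: £869.54 + £355.03 = £1224.57
Net pay: £6975.00 − £1224.57 = £5750.43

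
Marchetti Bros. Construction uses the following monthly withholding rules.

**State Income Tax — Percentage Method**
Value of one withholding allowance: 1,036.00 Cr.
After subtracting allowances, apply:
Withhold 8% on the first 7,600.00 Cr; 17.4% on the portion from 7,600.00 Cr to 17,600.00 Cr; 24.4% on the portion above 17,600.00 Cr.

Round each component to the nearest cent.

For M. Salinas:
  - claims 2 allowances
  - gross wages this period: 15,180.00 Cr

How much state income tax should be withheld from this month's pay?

1,566.39 Cr

State Income Tax: taxable = 15,180.00 Cr − 2×1,036.00 Cr = 13,108.00 Cr
  608.00 Cr + 17.4% × (13,108.00 Cr − 7,600.00 Cr) = 608.00 Cr + 17.4% × 5,508.00 Cr = 1,566.39 Cr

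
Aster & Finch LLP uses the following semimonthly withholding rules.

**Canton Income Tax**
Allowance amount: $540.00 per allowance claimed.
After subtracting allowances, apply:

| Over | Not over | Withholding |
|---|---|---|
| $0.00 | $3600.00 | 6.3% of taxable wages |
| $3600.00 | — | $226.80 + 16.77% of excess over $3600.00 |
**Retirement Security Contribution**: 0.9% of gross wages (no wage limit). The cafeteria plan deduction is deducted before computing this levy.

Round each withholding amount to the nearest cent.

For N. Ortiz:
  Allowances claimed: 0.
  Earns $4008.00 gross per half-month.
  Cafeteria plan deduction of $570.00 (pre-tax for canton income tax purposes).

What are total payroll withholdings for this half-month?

$247.53

Canton Income Tax: taxable = $4008.00 − $570.00 = $3438.00
  6.3% × $3438.00 = $216.59
Retirement Security Contribution: 0.9% × $3438.00 = $30.94
Total: $216.59 + $30.94 = $247.53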